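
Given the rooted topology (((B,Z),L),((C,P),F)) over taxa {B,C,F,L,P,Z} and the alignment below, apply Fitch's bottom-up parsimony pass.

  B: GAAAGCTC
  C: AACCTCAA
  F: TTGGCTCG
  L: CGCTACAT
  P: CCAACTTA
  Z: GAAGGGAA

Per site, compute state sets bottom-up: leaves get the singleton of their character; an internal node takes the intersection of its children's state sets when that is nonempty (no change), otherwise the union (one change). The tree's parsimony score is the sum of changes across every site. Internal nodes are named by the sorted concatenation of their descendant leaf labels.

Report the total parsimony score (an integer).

BZ@0: {G} ∩ {G} = {G} (intersection, +0)
BLZ@0: {G} ∪ {C} = {C,G} (union, +1)
CP@0: {A} ∪ {C} = {A,C} (union, +1)
CFP@0: {A,C} ∪ {T} = {A,C,T} (union, +1)
BCFLPZ@0: {C,G} ∩ {A,C,T} = {C} (intersection, +0)
BZ@1: {A} ∩ {A} = {A} (intersection, +0)
BLZ@1: {A} ∪ {G} = {A,G} (union, +1)
CP@1: {A} ∪ {C} = {A,C} (union, +1)
CFP@1: {A,C} ∪ {T} = {A,C,T} (union, +1)
BCFLPZ@1: {A,G} ∩ {A,C,T} = {A} (intersection, +0)
BZ@2: {A} ∩ {A} = {A} (intersection, +0)
BLZ@2: {A} ∪ {C} = {A,C} (union, +1)
CP@2: {C} ∪ {A} = {A,C} (union, +1)
CFP@2: {A,C} ∪ {G} = {A,C,G} (union, +1)
BCFLPZ@2: {A,C} ∩ {A,C,G} = {A,C} (intersection, +0)
BZ@3: {A} ∪ {G} = {A,G} (union, +1)
BLZ@3: {A,G} ∪ {T} = {A,G,T} (union, +1)
CP@3: {C} ∪ {A} = {A,C} (union, +1)
CFP@3: {A,C} ∪ {G} = {A,C,G} (union, +1)
BCFLPZ@3: {A,G,T} ∩ {A,C,G} = {A,G} (intersection, +0)
BZ@4: {G} ∩ {G} = {G} (intersection, +0)
BLZ@4: {G} ∪ {A} = {A,G} (union, +1)
CP@4: {T} ∪ {C} = {C,T} (union, +1)
CFP@4: {C,T} ∩ {C} = {C} (intersection, +0)
BCFLPZ@4: {A,G} ∪ {C} = {A,C,G} (union, +1)
BZ@5: {C} ∪ {G} = {C,G} (union, +1)
BLZ@5: {C,G} ∩ {C} = {C} (intersection, +0)
CP@5: {C} ∪ {T} = {C,T} (union, +1)
CFP@5: {C,T} ∩ {T} = {T} (intersection, +0)
BCFLPZ@5: {C} ∪ {T} = {C,T} (union, +1)
BZ@6: {T} ∪ {A} = {A,T} (union, +1)
BLZ@6: {A,T} ∩ {A} = {A} (intersection, +0)
CP@6: {A} ∪ {T} = {A,T} (union, +1)
CFP@6: {A,T} ∪ {C} = {A,C,T} (union, +1)
BCFLPZ@6: {A} ∩ {A,C,T} = {A} (intersection, +0)
BZ@7: {C} ∪ {A} = {A,C} (union, +1)
BLZ@7: {A,C} ∪ {T} = {A,C,T} (union, +1)
CP@7: {A} ∩ {A} = {A} (intersection, +0)
CFP@7: {A} ∪ {G} = {A,G} (union, +1)
BCFLPZ@7: {A,C,T} ∩ {A,G} = {A} (intersection, +0)
per-site changes: [3, 3, 3, 4, 3, 3, 3, 3]; total = 25

25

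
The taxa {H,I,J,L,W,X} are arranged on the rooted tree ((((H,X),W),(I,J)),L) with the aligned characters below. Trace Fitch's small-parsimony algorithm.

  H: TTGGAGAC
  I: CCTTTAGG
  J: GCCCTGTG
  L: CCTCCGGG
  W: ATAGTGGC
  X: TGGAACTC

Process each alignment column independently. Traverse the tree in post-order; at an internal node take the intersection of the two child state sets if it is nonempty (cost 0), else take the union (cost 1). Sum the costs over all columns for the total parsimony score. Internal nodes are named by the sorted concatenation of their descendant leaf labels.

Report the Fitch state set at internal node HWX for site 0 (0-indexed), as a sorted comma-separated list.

A,T

HX@0: {T} ∩ {T} = {T} (intersection, +0)
HWX@0: {T} ∪ {A} = {A,T} (union, +1)
IJ@0: {C} ∪ {G} = {C,G} (union, +1)
HIJWX@0: {A,T} ∪ {C,G} = {A,C,G,T} (union, +1)
HIJLWX@0: {A,C,G,T} ∩ {C} = {C} (intersection, +0)
HX@1: {T} ∪ {G} = {G,T} (union, +1)
HWX@1: {G,T} ∩ {T} = {T} (intersection, +0)
IJ@1: {C} ∩ {C} = {C} (intersection, +0)
HIJWX@1: {T} ∪ {C} = {C,T} (union, +1)
HIJLWX@1: {C,T} ∩ {C} = {C} (intersection, +0)
HX@2: {G} ∩ {G} = {G} (intersection, +0)
HWX@2: {G} ∪ {A} = {A,G} (union, +1)
IJ@2: {T} ∪ {C} = {C,T} (union, +1)
HIJWX@2: {A,G} ∪ {C,T} = {A,C,G,T} (union, +1)
HIJLWX@2: {A,C,G,T} ∩ {T} = {T} (intersection, +0)
HX@3: {G} ∪ {A} = {A,G} (union, +1)
HWX@3: {A,G} ∩ {G} = {G} (intersection, +0)
IJ@3: {T} ∪ {C} = {C,T} (union, +1)
HIJWX@3: {G} ∪ {C,T} = {C,G,T} (union, +1)
HIJLWX@3: {C,G,T} ∩ {C} = {C} (intersection, +0)
HX@4: {A} ∩ {A} = {A} (intersection, +0)
HWX@4: {A} ∪ {T} = {A,T} (union, +1)
IJ@4: {T} ∩ {T} = {T} (intersection, +0)
HIJWX@4: {A,T} ∩ {T} = {T} (intersection, +0)
HIJLWX@4: {T} ∪ {C} = {C,T} (union, +1)
HX@5: {G} ∪ {C} = {C,G} (union, +1)
HWX@5: {C,G} ∩ {G} = {G} (intersection, +0)
IJ@5: {A} ∪ {G} = {A,G} (union, +1)
HIJWX@5: {G} ∩ {A,G} = {G} (intersection, +0)
HIJLWX@5: {G} ∩ {G} = {G} (intersection, +0)
HX@6: {A} ∪ {T} = {A,T} (union, +1)
HWX@6: {A,T} ∪ {G} = {A,G,T} (union, +1)
IJ@6: {G} ∪ {T} = {G,T} (union, +1)
HIJWX@6: {A,G,T} ∩ {G,T} = {G,T} (intersection, +0)
HIJLWX@6: {G,T} ∩ {G} = {G} (intersection, +0)
HX@7: {C} ∩ {C} = {C} (intersection, +0)
HWX@7: {C} ∩ {C} = {C} (intersection, +0)
IJ@7: {G} ∩ {G} = {G} (intersection, +0)
HIJWX@7: {C} ∪ {G} = {C,G} (union, +1)
HIJLWX@7: {C,G} ∩ {G} = {G} (intersection, +0)
per-site changes: [3, 2, 3, 3, 2, 2, 3, 1]; total = 19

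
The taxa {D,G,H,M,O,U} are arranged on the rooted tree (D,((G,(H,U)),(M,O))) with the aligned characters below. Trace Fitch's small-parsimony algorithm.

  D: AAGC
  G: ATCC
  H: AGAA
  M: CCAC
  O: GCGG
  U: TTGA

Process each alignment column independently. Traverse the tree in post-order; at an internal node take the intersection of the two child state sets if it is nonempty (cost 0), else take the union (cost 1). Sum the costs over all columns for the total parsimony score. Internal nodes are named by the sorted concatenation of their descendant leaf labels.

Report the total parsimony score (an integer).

HU@0: {A} ∪ {T} = {A,T} (union, +1)
GHU@0: {A} ∩ {A,T} = {A} (intersection, +0)
MO@0: {C} ∪ {G} = {C,G} (union, +1)
GHMOU@0: {A} ∪ {C,G} = {A,C,G} (union, +1)
DGHMOU@0: {A} ∩ {A,C,G} = {A} (intersection, +0)
HU@1: {G} ∪ {T} = {G,T} (union, +1)
GHU@1: {T} ∩ {G,T} = {T} (intersection, +0)
MO@1: {C} ∩ {C} = {C} (intersection, +0)
GHMOU@1: {T} ∪ {C} = {C,T} (union, +1)
DGHMOU@1: {A} ∪ {C,T} = {A,C,T} (union, +1)
HU@2: {A} ∪ {G} = {A,G} (union, +1)
GHU@2: {C} ∪ {A,G} = {A,C,G} (union, +1)
MO@2: {A} ∪ {G} = {A,G} (union, +1)
GHMOU@2: {A,C,G} ∩ {A,G} = {A,G} (intersection, +0)
DGHMOU@2: {G} ∩ {A,G} = {G} (intersection, +0)
HU@3: {A} ∩ {A} = {A} (intersection, +0)
GHU@3: {C} ∪ {A} = {A,C} (union, +1)
MO@3: {C} ∪ {G} = {C,G} (union, +1)
GHMOU@3: {A,C} ∩ {C,G} = {C} (intersection, +0)
DGHMOU@3: {C} ∩ {C} = {C} (intersection, +0)
per-site changes: [3, 3, 3, 2]; total = 11

11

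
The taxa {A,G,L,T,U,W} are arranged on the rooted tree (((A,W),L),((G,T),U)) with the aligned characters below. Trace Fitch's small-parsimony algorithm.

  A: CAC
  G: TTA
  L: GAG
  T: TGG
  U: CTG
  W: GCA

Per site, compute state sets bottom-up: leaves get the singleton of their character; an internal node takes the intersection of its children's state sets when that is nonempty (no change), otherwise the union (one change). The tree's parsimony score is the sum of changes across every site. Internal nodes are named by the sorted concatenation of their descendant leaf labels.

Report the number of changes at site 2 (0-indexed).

3

AW@0: {C} ∪ {G} = {C,G} (union, +1)
ALW@0: {C,G} ∩ {G} = {G} (intersection, +0)
GT@0: {T} ∩ {T} = {T} (intersection, +0)
GTU@0: {T} ∪ {C} = {C,T} (union, +1)
AGLTUW@0: {G} ∪ {C,T} = {C,G,T} (union, +1)
AW@1: {A} ∪ {C} = {A,C} (union, +1)
ALW@1: {A,C} ∩ {A} = {A} (intersection, +0)
GT@1: {T} ∪ {G} = {G,T} (union, +1)
GTU@1: {G,T} ∩ {T} = {T} (intersection, +0)
AGLTUW@1: {A} ∪ {T} = {A,T} (union, +1)
AW@2: {C} ∪ {A} = {A,C} (union, +1)
ALW@2: {A,C} ∪ {G} = {A,C,G} (union, +1)
GT@2: {A} ∪ {G} = {A,G} (union, +1)
GTU@2: {A,G} ∩ {G} = {G} (intersection, +0)
AGLTUW@2: {A,C,G} ∩ {G} = {G} (intersection, +0)
per-site changes: [3, 3, 3]; total = 9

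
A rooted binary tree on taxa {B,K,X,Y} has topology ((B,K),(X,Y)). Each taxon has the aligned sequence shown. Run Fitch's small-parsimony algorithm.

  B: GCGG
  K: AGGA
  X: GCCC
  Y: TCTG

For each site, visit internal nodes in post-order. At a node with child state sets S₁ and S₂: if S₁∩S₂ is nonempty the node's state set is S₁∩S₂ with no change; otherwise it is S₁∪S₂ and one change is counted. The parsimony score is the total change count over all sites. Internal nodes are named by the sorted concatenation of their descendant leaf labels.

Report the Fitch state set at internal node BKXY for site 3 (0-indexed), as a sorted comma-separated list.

site 0, node BK: B={G} ∪ K={A} → {A,G} (+1)
site 0, node XY: X={G} ∪ Y={T} → {G,T} (+1)
site 0, node BKXY: BK={A,G} ∩ XY={G,T} → {G} (+0)
site 1, node BK: B={C} ∪ K={G} → {C,G} (+1)
site 1, node XY: X={C} ∩ Y={C} → {C} (+0)
site 1, node BKXY: BK={C,G} ∩ XY={C} → {C} (+0)
site 2, node BK: B={G} ∩ K={G} → {G} (+0)
site 2, node XY: X={C} ∪ Y={T} → {C,T} (+1)
site 2, node BKXY: BK={G} ∪ XY={C,T} → {C,G,T} (+1)
site 3, node BK: B={G} ∪ K={A} → {A,G} (+1)
site 3, node XY: X={C} ∪ Y={G} → {C,G} (+1)
site 3, node BKXY: BK={A,G} ∩ XY={C,G} → {G} (+0)
per-site changes: [2, 1, 2, 2]; total = 7

G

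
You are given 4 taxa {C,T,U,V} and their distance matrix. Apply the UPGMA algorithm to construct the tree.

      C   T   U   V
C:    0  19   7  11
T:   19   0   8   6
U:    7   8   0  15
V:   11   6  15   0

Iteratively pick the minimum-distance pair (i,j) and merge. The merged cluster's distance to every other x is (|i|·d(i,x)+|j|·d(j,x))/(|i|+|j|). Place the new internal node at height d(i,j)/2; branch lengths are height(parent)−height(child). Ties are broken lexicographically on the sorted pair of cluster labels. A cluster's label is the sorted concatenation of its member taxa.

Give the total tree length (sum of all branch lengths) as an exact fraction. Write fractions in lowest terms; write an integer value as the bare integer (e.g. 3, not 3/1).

79/4

1. join T+V (d=6) ⇒ TV; edges |T|=3, |V|=3
  updated: d(C,TV)=15, d(TV,U)=23/2
2. join C+U (d=7) ⇒ CU; edges |C|=7/2, |U|=7/2
  updated: d(CU,TV)=53/4
3. join CU+TV (d=53/4) ⇒ CTUV; edges |CU|=25/8, |TV|=29/8
final tree: ((C:7/2,U:7/2):25/8,(T:3,V:3):29/8)
total length: 79/4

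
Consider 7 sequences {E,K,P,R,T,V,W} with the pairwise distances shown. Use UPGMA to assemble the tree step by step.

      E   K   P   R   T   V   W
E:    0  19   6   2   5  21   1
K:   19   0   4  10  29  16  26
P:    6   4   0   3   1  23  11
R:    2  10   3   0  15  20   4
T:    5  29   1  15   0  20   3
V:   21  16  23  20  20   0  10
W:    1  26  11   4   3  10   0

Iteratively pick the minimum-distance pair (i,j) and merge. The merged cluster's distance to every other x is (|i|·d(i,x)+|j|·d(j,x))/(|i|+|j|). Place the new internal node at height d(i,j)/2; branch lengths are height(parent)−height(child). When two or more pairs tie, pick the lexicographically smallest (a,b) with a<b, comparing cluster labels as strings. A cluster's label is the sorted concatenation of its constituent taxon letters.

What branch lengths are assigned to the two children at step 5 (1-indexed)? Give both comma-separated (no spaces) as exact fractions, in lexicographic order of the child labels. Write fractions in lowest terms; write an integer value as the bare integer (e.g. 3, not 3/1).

1. join E+W (d=1) ⇒ EW; edges |E|=1/2, |W|=1/2
  updated: d(EW,K)=45/2, d(EW,P)=17/2, d(EW,R)=3, d(EW,T)=4, d(EW,V)=31/2
2. join P+T (d=1) ⇒ PT; edges |P|=1/2, |T|=1/2
  updated: d(EW,PT)=25/4, d(K,PT)=33/2, d(PT,R)=9, d(PT,V)=43/2
3. join EW+R (d=3) ⇒ ERW; edges |EW|=1, |R|=3/2
  updated: d(ERW,K)=55/3, d(ERW,PT)=43/6, d(ERW,V)=17
4. join ERW+PT (d=43/6) ⇒ EPRTW; edges |ERW|=25/12, |PT|=37/12
  updated: d(EPRTW,K)=88/5, d(EPRTW,V)=94/5
5. join K+V (d=16) ⇒ KV; edges |K|=8, |V|=8
  updated: d(EPRTW,KV)=91/5
6. join EPRTW+KV (d=91/5) ⇒ EKPRTVW; edges |EPRTW|=331/60, |KV|=11/10
final tree: ((((E:1/2,W:1/2):1,R:3/2):25/12,(P:1/2,T:1/2):37/12):331/60,(K:8,V:8):11/10)
total length: 1937/60

8,8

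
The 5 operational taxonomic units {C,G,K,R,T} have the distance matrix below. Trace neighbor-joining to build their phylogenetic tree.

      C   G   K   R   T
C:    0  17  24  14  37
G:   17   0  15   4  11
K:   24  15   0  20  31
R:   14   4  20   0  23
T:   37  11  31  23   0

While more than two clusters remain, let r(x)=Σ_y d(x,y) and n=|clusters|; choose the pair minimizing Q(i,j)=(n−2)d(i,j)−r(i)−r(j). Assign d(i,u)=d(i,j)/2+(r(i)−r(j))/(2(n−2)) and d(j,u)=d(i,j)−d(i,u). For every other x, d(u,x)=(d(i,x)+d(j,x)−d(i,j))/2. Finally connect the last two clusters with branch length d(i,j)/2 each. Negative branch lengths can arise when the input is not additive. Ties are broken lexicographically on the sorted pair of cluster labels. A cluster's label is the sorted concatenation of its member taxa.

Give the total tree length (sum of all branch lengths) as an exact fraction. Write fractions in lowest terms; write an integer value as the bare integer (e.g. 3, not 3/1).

361/8

1. join G+T (d=11, Q=-116) ⇒ GT; edges |G|=-11/3, |T|=44/3
  updated: d(C,GT)=43/2, d(GT,K)=35/2, d(GT,R)=8
2. join C+R (d=14, Q=-147/2) ⇒ CR; edges |C|=91/8, |R|=21/8
  updated: d(CR,GT)=31/4, d(CR,K)=15
3. join CR+GT (d=31/4, Q=-161/4) ⇒ CGRT; edges |CR|=21/8, |GT|=41/8
  updated: d(CGRT,K)=99/8
4. join CGRT+K (d=99/8) ⇒ CGKRT; edges |CGRT|=99/16, |K|=99/16
final tree: (((C:91/8,R:21/8):21/8,(G:-11/3,T:44/3):41/8):99/16,K:99/16)
total length: 361/8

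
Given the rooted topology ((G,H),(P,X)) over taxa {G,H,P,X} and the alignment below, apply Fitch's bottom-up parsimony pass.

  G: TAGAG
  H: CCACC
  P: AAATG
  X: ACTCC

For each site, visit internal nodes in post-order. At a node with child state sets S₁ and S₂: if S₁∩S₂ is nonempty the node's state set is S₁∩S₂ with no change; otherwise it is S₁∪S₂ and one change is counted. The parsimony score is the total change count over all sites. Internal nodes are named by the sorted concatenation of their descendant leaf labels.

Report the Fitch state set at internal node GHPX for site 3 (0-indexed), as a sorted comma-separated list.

C

GH@0: {T} ∪ {C} = {C,T} (union, +1)
PX@0: {A} ∩ {A} = {A} (intersection, +0)
GHPX@0: {C,T} ∪ {A} = {A,C,T} (union, +1)
GH@1: {A} ∪ {C} = {A,C} (union, +1)
PX@1: {A} ∪ {C} = {A,C} (union, +1)
GHPX@1: {A,C} ∩ {A,C} = {A,C} (intersection, +0)
GH@2: {G} ∪ {A} = {A,G} (union, +1)
PX@2: {A} ∪ {T} = {A,T} (union, +1)
GHPX@2: {A,G} ∩ {A,T} = {A} (intersection, +0)
GH@3: {A} ∪ {C} = {A,C} (union, +1)
PX@3: {T} ∪ {C} = {C,T} (union, +1)
GHPX@3: {A,C} ∩ {C,T} = {C} (intersection, +0)
GH@4: {G} ∪ {C} = {C,G} (union, +1)
PX@4: {G} ∪ {C} = {C,G} (union, +1)
GHPX@4: {C,G} ∩ {C,G} = {C,G} (intersection, +0)
per-site changes: [2, 2, 2, 2, 2]; total = 10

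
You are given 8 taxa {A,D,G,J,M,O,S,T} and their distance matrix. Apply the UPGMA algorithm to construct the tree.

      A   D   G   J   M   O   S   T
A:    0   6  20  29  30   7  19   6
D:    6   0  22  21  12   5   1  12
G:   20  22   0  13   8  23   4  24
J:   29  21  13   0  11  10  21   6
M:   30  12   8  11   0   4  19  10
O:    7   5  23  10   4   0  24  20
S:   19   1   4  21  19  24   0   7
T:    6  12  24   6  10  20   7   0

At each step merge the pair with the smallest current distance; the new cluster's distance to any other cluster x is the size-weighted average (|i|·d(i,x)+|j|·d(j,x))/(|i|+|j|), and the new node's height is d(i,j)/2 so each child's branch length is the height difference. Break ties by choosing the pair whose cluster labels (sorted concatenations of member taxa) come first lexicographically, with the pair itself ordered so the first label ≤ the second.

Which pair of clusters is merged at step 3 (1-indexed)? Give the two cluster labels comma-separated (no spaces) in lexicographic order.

A,T

step 1: merge (D,S) at d=1; branch lengths D→1/2, S→1/2; new cluster DS
  updated: d(A,DS)=25/2, d(DS,G)=13, d(DS,J)=21, d(DS,M)=31/2, d(DS,O)=29/2, d(DS,T)=19/2
step 2: merge (M,O) at d=4; branch lengths M→2, O→2; new cluster MO
  updated: d(A,MO)=37/2, d(DS,MO)=15, d(G,MO)=31/2, d(J,MO)=21/2, d(MO,T)=15
step 3: merge (A,T) at d=6; branch lengths A→3, T→3; new cluster AT
  updated: d(AT,DS)=11, d(AT,G)=22, d(AT,J)=35/2, d(AT,MO)=67/4
step 4: merge (J,MO) at d=21/2; branch lengths J→21/4, MO→13/4; new cluster JMO
  updated: d(AT,JMO)=17, d(DS,JMO)=17, d(G,JMO)=44/3
step 5: merge (AT,DS) at d=11; branch lengths AT→5/2, DS→5; new cluster ADST
  updated: d(ADST,G)=35/2, d(ADST,JMO)=17
step 6: merge (G,JMO) at d=44/3; branch lengths G→22/3, JMO→25/12; new cluster GJMO
  updated: d(ADST,GJMO)=137/8
step 7: merge (ADST,GJMO) at d=137/8; branch lengths ADST→49/16, GJMO→59/48; new cluster ADGJMOST
final tree: (((A:3,T:3):5/2,(D:1/2,S:1/2):5):49/16,(G:22/3,(J:21/4,(M:2,O:2):13/4):25/12):59/48)
total length: 977/24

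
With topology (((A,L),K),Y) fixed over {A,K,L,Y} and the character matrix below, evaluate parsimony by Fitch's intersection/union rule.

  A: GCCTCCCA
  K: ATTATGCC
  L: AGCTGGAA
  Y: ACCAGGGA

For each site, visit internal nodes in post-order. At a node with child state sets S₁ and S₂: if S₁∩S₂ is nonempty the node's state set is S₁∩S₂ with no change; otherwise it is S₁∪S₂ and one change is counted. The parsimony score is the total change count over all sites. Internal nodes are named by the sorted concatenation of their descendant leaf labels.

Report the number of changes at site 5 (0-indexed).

1

AL@0: {G} ∪ {A} = {A,G} (union, +1)
AKL@0: {A,G} ∩ {A} = {A} (intersection, +0)
AKLY@0: {A} ∩ {A} = {A} (intersection, +0)
AL@1: {C} ∪ {G} = {C,G} (union, +1)
AKL@1: {C,G} ∪ {T} = {C,G,T} (union, +1)
AKLY@1: {C,G,T} ∩ {C} = {C} (intersection, +0)
AL@2: {C} ∩ {C} = {C} (intersection, +0)
AKL@2: {C} ∪ {T} = {C,T} (union, +1)
AKLY@2: {C,T} ∩ {C} = {C} (intersection, +0)
AL@3: {T} ∩ {T} = {T} (intersection, +0)
AKL@3: {T} ∪ {A} = {A,T} (union, +1)
AKLY@3: {A,T} ∩ {A} = {A} (intersection, +0)
AL@4: {C} ∪ {G} = {C,G} (union, +1)
AKL@4: {C,G} ∪ {T} = {C,G,T} (union, +1)
AKLY@4: {C,G,T} ∩ {G} = {G} (intersection, +0)
AL@5: {C} ∪ {G} = {C,G} (union, +1)
AKL@5: {C,G} ∩ {G} = {G} (intersection, +0)
AKLY@5: {G} ∩ {G} = {G} (intersection, +0)
AL@6: {C} ∪ {A} = {A,C} (union, +1)
AKL@6: {A,C} ∩ {C} = {C} (intersection, +0)
AKLY@6: {C} ∪ {G} = {C,G} (union, +1)
AL@7: {A} ∩ {A} = {A} (intersection, +0)
AKL@7: {A} ∪ {C} = {A,C} (union, +1)
AKLY@7: {A,C} ∩ {A} = {A} (intersection, +0)
per-site changes: [1, 2, 1, 1, 2, 1, 2, 1]; total = 11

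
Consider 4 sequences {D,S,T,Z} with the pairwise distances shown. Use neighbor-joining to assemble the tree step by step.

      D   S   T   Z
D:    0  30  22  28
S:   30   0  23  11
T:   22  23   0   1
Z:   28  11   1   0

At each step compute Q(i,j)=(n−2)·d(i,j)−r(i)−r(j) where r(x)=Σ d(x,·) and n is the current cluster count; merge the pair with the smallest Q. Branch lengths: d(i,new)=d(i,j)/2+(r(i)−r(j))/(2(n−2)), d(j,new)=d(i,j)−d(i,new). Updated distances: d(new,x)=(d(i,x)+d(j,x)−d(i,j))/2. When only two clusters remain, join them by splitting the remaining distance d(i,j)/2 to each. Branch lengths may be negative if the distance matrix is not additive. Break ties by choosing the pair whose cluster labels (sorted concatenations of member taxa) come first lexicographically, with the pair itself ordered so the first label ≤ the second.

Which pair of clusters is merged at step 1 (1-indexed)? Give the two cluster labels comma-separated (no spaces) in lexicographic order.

D,S

step 1: merge (D,S) at d=30, Q=-84; branch lengths D→19, S→11; new cluster DS
  updated: d(DS,T)=15/2, d(DS,Z)=9/2
step 2: merge (DS,T) at d=15/2, Q=-13; branch lengths DS→11/2, T→2; new cluster DST
  updated: d(DST,Z)=-1
step 3: merge (DST,Z) at d=-1; branch lengths DST→-1/2, Z→-1/2; new cluster DSTZ
final tree: (((D:19,S:11):11/2,T:2):-1/2,Z:-1/2)
total length: 73/2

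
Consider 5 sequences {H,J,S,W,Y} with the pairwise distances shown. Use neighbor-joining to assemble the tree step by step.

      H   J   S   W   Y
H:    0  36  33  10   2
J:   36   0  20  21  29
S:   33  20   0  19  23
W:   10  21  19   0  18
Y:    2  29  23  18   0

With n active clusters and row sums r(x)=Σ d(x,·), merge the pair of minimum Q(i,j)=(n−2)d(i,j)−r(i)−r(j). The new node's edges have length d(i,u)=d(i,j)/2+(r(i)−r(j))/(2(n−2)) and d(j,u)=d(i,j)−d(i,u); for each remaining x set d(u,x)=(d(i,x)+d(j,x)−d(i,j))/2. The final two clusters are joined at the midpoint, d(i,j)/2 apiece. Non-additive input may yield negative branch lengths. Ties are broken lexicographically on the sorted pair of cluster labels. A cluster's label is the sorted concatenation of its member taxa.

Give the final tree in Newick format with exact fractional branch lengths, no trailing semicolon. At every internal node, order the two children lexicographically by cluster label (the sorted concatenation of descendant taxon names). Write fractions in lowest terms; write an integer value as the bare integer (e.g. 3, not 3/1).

iteration 1: select H,Y (d=2, Q=-147); attach at lengths (5/2, -1/2); label the merged cluster HY
  updated: d(HY,J)=63/2, d(HY,S)=27, d(HY,W)=13
iteration 2: select HY,W (d=13, Q=-197/2); attach at lengths (89/8, 15/8); label the merged cluster HWY
  updated: d(HWY,J)=79/4, d(HWY,S)=33/2
iteration 3: select HWY,J (d=79/4, Q=-225/4); attach at lengths (65/8, 93/8); label the merged cluster HJWY
  updated: d(HJWY,S)=67/8
iteration 4: select HJWY,S (d=67/8); attach at lengths (67/16, 67/16); label the merged cluster HJSWY
final tree: ((((H:5/2,Y:-1/2):89/8,W:15/8):65/8,J:93/8):67/16,S:67/16)
total length: 345/8

((((H:5/2,Y:-1/2):89/8,W:15/8):65/8,J:93/8):67/16,S:67/16)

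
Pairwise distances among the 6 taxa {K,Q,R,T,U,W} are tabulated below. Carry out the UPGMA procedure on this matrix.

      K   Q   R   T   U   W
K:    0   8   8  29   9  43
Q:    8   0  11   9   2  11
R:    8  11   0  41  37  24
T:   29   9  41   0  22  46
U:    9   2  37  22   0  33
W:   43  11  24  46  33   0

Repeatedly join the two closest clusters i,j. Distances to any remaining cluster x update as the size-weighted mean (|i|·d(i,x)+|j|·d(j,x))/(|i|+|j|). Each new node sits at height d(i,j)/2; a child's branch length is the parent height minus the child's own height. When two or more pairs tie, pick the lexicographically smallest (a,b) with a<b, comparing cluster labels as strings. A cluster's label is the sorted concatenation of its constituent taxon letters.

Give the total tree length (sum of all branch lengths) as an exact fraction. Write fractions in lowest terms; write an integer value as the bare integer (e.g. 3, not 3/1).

1. join Q+U (d=2) ⇒ QU; edges |Q|=1, |U|=1
  updated: d(K,QU)=17/2, d(QU,R)=24, d(QU,T)=31/2, d(QU,W)=22
2. join K+R (d=8) ⇒ KR; edges |K|=4, |R|=4
  updated: d(KR,QU)=65/4, d(KR,T)=35, d(KR,W)=67/2
3. join QU+T (d=31/2) ⇒ QTU; edges |QU|=27/4, |T|=31/4
  updated: d(KR,QTU)=45/2, d(QTU,W)=30
4. join KR+QTU (d=45/2) ⇒ KQRTU; edges |KR|=29/4, |QTU|=7/2
  updated: d(KQRTU,W)=157/5
5. join KQRTU+W (d=157/5) ⇒ KQRTUW; edges |KQRTU|=89/20, |W|=157/10
final tree: (((K:4,R:4):29/4,((Q:1,U:1):27/4,T:31/4):7/2):89/20,W:157/10)
total length: 277/5

277/5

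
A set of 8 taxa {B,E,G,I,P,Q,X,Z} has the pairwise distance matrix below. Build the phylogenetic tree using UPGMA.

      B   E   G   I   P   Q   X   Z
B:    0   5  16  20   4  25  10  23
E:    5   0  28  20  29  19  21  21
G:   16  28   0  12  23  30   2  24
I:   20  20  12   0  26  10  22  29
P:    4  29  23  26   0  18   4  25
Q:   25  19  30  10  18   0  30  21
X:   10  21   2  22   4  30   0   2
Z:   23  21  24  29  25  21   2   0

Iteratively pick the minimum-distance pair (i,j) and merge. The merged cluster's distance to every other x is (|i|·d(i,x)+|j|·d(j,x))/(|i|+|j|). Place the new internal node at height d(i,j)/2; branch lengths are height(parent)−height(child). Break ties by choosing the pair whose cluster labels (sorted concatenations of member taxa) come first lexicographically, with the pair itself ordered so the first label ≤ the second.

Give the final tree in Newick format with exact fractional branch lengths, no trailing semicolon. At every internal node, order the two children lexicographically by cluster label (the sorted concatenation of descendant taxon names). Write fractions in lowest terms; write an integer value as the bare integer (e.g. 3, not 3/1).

1. join G+X (d=2) ⇒ GX; edges |G|=1, |X|=1
  updated: d(B,GX)=13, d(E,GX)=49/2, d(GX,I)=17, d(GX,P)=27/2, d(GX,Q)=30, d(GX,Z)=13
2. join B+P (d=4) ⇒ BP; edges |B|=2, |P|=2
  updated: d(BP,E)=17, d(BP,GX)=53/4, d(BP,I)=23, d(BP,Q)=43/2, d(BP,Z)=24
3. join I+Q (d=10) ⇒ IQ; edges |I|=5, |Q|=5
  updated: d(BP,IQ)=89/4, d(E,IQ)=39/2, d(GX,IQ)=47/2, d(IQ,Z)=25
4. join GX+Z (d=13) ⇒ GXZ; edges |GX|=11/2, |Z|=13/2
  updated: d(BP,GXZ)=101/6, d(E,GXZ)=70/3, d(GXZ,IQ)=24
5. join BP+GXZ (d=101/6) ⇒ BGPXZ; edges |BP|=77/12, |GXZ|=23/12
  updated: d(BGPXZ,E)=104/5, d(BGPXZ,IQ)=233/10
6. join E+IQ (d=39/2) ⇒ EIQ; edges |E|=39/4, |IQ|=19/4
  updated: d(BGPXZ,EIQ)=337/15
7. join BGPXZ+EIQ (d=337/15) ⇒ BEGIPQXZ; edges |BGPXZ|=169/60, |EIQ|=89/60
final tree: (((B:2,P:2):77/12,((G:1,X:1):11/2,Z:13/2):23/12):169/60,(E:39/4,(I:5,Q:5):19/4):89/60)
total length: 827/15

(((B:2,P:2):77/12,((G:1,X:1):11/2,Z:13/2):23/12):169/60,(E:39/4,(I:5,Q:5):19/4):89/60)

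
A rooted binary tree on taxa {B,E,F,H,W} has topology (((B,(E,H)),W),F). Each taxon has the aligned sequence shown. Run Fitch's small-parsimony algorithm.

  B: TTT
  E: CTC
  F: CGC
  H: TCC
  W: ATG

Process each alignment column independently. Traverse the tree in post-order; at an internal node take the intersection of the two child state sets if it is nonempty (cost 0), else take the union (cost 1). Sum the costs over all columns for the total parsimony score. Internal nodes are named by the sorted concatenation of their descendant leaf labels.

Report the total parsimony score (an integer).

7

site 0, node EH: E={C} ∪ H={T} → {C,T} (+1)
site 0, node BEH: B={T} ∩ EH={C,T} → {T} (+0)
site 0, node BEHW: BEH={T} ∪ W={A} → {A,T} (+1)
site 0, node BEFHW: BEHW={A,T} ∪ F={C} → {A,C,T} (+1)
site 1, node EH: E={T} ∪ H={C} → {C,T} (+1)
site 1, node BEH: B={T} ∩ EH={C,T} → {T} (+0)
site 1, node BEHW: BEH={T} ∩ W={T} → {T} (+0)
site 1, node BEFHW: BEHW={T} ∪ F={G} → {G,T} (+1)
site 2, node EH: E={C} ∩ H={C} → {C} (+0)
site 2, node BEH: B={T} ∪ EH={C} → {C,T} (+1)
site 2, node BEHW: BEH={C,T} ∪ W={G} → {C,G,T} (+1)
site 2, node BEFHW: BEHW={C,G,T} ∩ F={C} → {C} (+0)
per-site changes: [3, 2, 2]; total = 7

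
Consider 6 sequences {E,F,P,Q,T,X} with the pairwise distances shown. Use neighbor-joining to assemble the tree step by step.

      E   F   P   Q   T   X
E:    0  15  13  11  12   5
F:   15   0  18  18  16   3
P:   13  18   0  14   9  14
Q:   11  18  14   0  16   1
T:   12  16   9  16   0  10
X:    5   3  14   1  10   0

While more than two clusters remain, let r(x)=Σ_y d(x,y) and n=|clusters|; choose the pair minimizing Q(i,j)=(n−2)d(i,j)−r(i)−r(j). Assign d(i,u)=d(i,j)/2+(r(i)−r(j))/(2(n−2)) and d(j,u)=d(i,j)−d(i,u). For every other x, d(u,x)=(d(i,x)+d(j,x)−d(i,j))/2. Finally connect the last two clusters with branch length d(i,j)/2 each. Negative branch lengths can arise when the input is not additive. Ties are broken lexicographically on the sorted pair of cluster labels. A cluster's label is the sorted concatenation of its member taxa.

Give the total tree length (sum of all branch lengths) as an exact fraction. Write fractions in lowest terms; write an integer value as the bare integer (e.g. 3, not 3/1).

step 1: merge (P,T) at d=9, Q=-95; branch lengths P→41/8, T→31/8; new cluster PT
  updated: d(E,PT)=8, d(F,PT)=25/2, d(PT,Q)=21/2, d(PT,X)=15/2
step 2: merge (F,X) at d=3, Q=-56; branch lengths F→41/6, X→-23/6; new cluster FX
  updated: d(E,FX)=17/2, d(FX,PT)=17/2, d(FX,Q)=8
step 3: merge (E,PT) at d=8, Q=-77/2; branch lengths E→33/8, PT→31/8; new cluster EPT
  updated: d(EPT,FX)=9/2, d(EPT,Q)=27/4
step 4: merge (EPT,FX) at d=9/2, Q=-77/4; branch lengths EPT→13/8, FX→23/8; new cluster EFPTX
  updated: d(EFPTX,Q)=41/8
step 5: merge (EFPTX,Q) at d=41/8; branch lengths EFPTX→41/16, Q→41/16; new cluster EFPQTX
final tree: (((E:33/8,(P:41/8,T:31/8):31/8):13/8,(F:41/6,X:-23/6):23/8):41/16,Q:41/16)
total length: 237/8

237/8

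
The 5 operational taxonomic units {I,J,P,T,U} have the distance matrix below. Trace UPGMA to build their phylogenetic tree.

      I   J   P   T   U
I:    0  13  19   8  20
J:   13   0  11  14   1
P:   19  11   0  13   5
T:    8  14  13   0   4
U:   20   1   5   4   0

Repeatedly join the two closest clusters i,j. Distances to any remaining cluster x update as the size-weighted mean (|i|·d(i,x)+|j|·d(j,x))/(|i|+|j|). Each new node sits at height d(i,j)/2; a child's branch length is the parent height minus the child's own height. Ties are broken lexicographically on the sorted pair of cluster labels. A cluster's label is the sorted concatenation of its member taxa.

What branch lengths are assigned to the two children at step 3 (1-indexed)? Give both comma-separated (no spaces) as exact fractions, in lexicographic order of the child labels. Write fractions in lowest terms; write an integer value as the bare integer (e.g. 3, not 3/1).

step 1: merge (J,U) at d=1; branch lengths J→1/2, U→1/2; new cluster JU
  updated: d(I,JU)=33/2, d(JU,P)=8, d(JU,T)=9
step 2: merge (I,T) at d=8; branch lengths I→4, T→4; new cluster IT
  updated: d(IT,JU)=51/4, d(IT,P)=16
step 3: merge (JU,P) at d=8; branch lengths JU→7/2, P→4; new cluster JPU
  updated: d(IT,JPU)=83/6
step 4: merge (IT,JPU) at d=83/6; branch lengths IT→35/12, JPU→35/12; new cluster IJPTU
final tree: ((I:4,T:4):35/12,((J:1/2,U:1/2):7/2,P:4):35/12)
total length: 67/3

7/2,4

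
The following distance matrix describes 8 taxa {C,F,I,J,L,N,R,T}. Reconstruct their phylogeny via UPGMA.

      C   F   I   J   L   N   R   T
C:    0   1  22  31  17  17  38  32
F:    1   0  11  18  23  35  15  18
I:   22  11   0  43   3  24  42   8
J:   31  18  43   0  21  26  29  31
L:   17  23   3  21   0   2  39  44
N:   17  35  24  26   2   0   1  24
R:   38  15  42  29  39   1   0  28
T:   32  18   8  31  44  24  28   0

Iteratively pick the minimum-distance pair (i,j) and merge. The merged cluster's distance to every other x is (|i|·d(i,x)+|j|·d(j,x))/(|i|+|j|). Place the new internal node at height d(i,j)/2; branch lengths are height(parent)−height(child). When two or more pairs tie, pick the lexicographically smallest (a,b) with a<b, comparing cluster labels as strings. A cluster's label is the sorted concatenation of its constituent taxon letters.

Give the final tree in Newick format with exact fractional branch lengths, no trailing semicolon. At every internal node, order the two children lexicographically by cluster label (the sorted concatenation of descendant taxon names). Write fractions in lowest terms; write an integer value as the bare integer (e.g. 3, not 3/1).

step 1: merge (C,F) at d=1; branch lengths C→1/2, F→1/2; new cluster CF
  updated: d(CF,I)=33/2, d(CF,J)=49/2, d(CF,L)=20, d(CF,N)=26, d(CF,R)=53/2, d(CF,T)=25
step 2: merge (N,R) at d=1; branch lengths N→1/2, R→1/2; new cluster NR
  updated: d(CF,NR)=105/4, d(I,NR)=33, d(J,NR)=55/2, d(L,NR)=41/2, d(NR,T)=26
step 3: merge (I,L) at d=3; branch lengths I→3/2, L→3/2; new cluster IL
  updated: d(CF,IL)=73/4, d(IL,J)=32, d(IL,NR)=107/4, d(IL,T)=26
step 4: merge (CF,IL) at d=73/4; branch lengths CF→69/8, IL→61/8; new cluster CFIL
  updated: d(CFIL,J)=113/4, d(CFIL,NR)=53/2, d(CFIL,T)=51/2
step 5: merge (CFIL,T) at d=51/2; branch lengths CFIL→29/8, T→51/4; new cluster CFILT
  updated: d(CFILT,J)=144/5, d(CFILT,NR)=132/5
step 6: merge (CFILT,NR) at d=132/5; branch lengths CFILT→9/20, NR→127/10; new cluster CFILNRT
  updated: d(CFILNRT,J)=199/7
step 7: merge (CFILNRT,J) at d=199/7; branch lengths CFILNRT→71/70, J→199/14; new cluster CFIJLNRT
final tree: (((((C:1/2,F:1/2):69/8,(I:3/2,L:3/2):61/8):29/8,T:51/4):9/20,(N:1/2,R:1/2):127/10):71/70,J:199/14)
total length: 18481/280

(((((C:1/2,F:1/2):69/8,(I:3/2,L:3/2):61/8):29/8,T:51/4):9/20,(N:1/2,R:1/2):127/10):71/70,J:199/14)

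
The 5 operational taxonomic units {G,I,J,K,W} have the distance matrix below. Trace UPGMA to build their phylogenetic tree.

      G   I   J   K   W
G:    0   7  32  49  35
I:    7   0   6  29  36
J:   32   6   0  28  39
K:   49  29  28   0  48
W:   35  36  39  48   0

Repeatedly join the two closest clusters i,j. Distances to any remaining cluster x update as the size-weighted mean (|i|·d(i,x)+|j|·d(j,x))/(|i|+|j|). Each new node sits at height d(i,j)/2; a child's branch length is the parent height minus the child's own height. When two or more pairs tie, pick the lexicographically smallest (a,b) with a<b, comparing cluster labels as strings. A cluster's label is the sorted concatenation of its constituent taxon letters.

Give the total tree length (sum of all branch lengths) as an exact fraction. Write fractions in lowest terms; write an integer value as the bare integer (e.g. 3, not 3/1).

step 1: merge (I,J) at d=6; branch lengths I→3, J→3; new cluster IJ
  updated: d(G,IJ)=39/2, d(IJ,K)=57/2, d(IJ,W)=75/2
step 2: merge (G,IJ) at d=39/2; branch lengths G→39/4, IJ→27/4; new cluster GIJ
  updated: d(GIJ,K)=106/3, d(GIJ,W)=110/3
step 3: merge (GIJ,K) at d=106/3; branch lengths GIJ→95/12, K→53/3; new cluster GIJK
  updated: d(GIJK,W)=79/2
step 4: merge (GIJK,W) at d=79/2; branch lengths GIJK→25/12, W→79/4; new cluster GIJKW
final tree: (((G:39/4,(I:3,J:3):27/4):95/12,K:53/3):25/12,W:79/4)
total length: 839/12

839/12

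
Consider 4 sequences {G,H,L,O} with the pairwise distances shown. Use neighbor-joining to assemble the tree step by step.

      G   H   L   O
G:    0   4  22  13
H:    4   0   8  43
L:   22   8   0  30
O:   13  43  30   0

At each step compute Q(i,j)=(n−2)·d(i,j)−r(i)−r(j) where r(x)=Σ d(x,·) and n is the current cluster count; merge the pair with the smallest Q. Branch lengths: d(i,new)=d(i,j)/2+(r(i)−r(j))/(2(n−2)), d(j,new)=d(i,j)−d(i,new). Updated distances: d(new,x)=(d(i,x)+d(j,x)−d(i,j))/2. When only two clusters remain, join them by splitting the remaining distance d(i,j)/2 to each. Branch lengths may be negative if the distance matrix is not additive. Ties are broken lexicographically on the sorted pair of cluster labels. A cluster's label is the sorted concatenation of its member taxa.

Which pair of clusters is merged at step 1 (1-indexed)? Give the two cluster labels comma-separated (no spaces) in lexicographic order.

G,O

step 1: merge (G,O) at d=13, Q=-99; branch lengths G→-21/4, O→73/4; new cluster GO
  updated: d(GO,H)=17, d(GO,L)=39/2
step 2: merge (GO,H) at d=17, Q=-89/2; branch lengths GO→57/4, H→11/4; new cluster GHO
  updated: d(GHO,L)=21/4
step 3: merge (GHO,L) at d=21/4; branch lengths GHO→21/8, L→21/8; new cluster GHLO
final tree: (((G:-21/4,O:73/4):57/4,H:11/4):21/8,L:21/8)
total length: 141/4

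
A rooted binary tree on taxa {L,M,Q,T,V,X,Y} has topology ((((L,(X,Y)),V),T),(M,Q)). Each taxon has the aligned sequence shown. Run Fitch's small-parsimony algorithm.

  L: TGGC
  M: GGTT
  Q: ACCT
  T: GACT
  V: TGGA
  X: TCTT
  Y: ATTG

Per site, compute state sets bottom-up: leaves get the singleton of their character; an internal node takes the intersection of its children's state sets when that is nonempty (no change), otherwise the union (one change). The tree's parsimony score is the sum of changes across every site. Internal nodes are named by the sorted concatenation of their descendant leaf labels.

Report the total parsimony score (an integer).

[col 0] XY: children X:{T}, Y:{A} ∪→ {A,T}; cost 1
[col 0] LXY: children L:{T}, XY:{A,T} ∩→ {T}; cost 0
[col 0] LVXY: children LXY:{T}, V:{T} ∩→ {T}; cost 0
[col 0] LTVXY: children LVXY:{T}, T:{G} ∪→ {G,T}; cost 1
[col 0] MQ: children M:{G}, Q:{A} ∪→ {A,G}; cost 1
[col 0] LMQTVXY: children LTVXY:{G,T}, MQ:{A,G} ∩→ {G}; cost 0
[col 1] XY: children X:{C}, Y:{T} ∪→ {C,T}; cost 1
[col 1] LXY: children L:{G}, XY:{C,T} ∪→ {C,G,T}; cost 1
[col 1] LVXY: children LXY:{C,G,T}, V:{G} ∩→ {G}; cost 0
[col 1] LTVXY: children LVXY:{G}, T:{A} ∪→ {A,G}; cost 1
[col 1] MQ: children M:{G}, Q:{C} ∪→ {C,G}; cost 1
[col 1] LMQTVXY: children LTVXY:{A,G}, MQ:{C,G} ∩→ {G}; cost 0
[col 2] XY: children X:{T}, Y:{T} ∩→ {T}; cost 0
[col 2] LXY: children L:{G}, XY:{T} ∪→ {G,T}; cost 1
[col 2] LVXY: children LXY:{G,T}, V:{G} ∩→ {G}; cost 0
[col 2] LTVXY: children LVXY:{G}, T:{C} ∪→ {C,G}; cost 1
[col 2] MQ: children M:{T}, Q:{C} ∪→ {C,T}; cost 1
[col 2] LMQTVXY: children LTVXY:{C,G}, MQ:{C,T} ∩→ {C}; cost 0
[col 3] XY: children X:{T}, Y:{G} ∪→ {G,T}; cost 1
[col 3] LXY: children L:{C}, XY:{G,T} ∪→ {C,G,T}; cost 1
[col 3] LVXY: children LXY:{C,G,T}, V:{A} ∪→ {A,C,G,T}; cost 1
[col 3] LTVXY: children LVXY:{A,C,G,T}, T:{T} ∩→ {T}; cost 0
[col 3] MQ: children M:{T}, Q:{T} ∩→ {T}; cost 0
[col 3] LMQTVXY: children LTVXY:{T}, MQ:{T} ∩→ {T}; cost 0
per-site changes: [3, 4, 3, 3]; total = 13

13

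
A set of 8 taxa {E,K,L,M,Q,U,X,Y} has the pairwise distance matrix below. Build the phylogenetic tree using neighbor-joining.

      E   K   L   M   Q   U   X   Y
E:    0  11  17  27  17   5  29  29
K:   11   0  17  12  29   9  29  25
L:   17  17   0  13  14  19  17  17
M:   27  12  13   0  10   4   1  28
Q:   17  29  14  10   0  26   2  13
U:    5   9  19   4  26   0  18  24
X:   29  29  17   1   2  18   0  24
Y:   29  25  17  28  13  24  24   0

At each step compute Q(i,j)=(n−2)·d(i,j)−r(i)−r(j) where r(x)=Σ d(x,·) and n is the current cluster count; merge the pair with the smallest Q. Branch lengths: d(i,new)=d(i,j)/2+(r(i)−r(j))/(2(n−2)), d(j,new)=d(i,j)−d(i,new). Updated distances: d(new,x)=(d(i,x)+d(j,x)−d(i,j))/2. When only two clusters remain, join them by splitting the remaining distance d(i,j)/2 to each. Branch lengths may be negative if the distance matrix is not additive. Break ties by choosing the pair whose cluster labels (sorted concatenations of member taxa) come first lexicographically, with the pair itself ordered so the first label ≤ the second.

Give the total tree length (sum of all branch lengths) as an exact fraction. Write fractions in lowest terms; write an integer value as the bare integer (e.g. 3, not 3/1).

797/16

iteration 1: select Q,X (d=2, Q=-219); attach at lengths (1/4, 7/4); label the merged cluster QX
  updated: d(E,QX)=22, d(K,QX)=28, d(L,QX)=29/2, d(M,QX)=9/2, d(QX,U)=21, d(QX,Y)=35/2
iteration 2: select M,QX (d=9/2, Q=-347/2); attach at lengths (7/20, 83/20); label the merged cluster MQX
  updated: d(E,MQX)=89/4, d(K,MQX)=71/4, d(L,MQX)=23/2, d(MQX,U)=41/4, d(MQX,Y)=41/2
iteration 3: select E,U (d=5, Q=-263/2); attach at lengths (37/8, 3/8); label the merged cluster EU
  updated: d(EU,K)=15/2, d(EU,L)=31/2, d(EU,MQX)=55/4, d(EU,Y)=24
iteration 4: select EU,K (d=15/2, Q=-211/2); attach at lengths (8/3, 29/6); label the merged cluster EKU
  updated: d(EKU,L)=25/2, d(EKU,MQX)=12, d(EKU,Y)=83/4
iteration 5: select EKU,MQX (d=12, Q=-261/4); attach at lengths (101/16, 91/16); label the merged cluster EKMQUX
  updated: d(EKMQUX,L)=6, d(EKMQUX,Y)=117/8
iteration 6: select EKMQUX,L (d=6, Q=-301/8); attach at lengths (29/16, 67/16); label the merged cluster EKLMQUX
  updated: d(EKLMQUX,Y)=205/16
iteration 7: select EKLMQUX,Y (d=205/16); attach at lengths (205/32, 205/32); label the merged cluster EKLMQUXY
final tree: (((((E:37/8,U:3/8):8/3,K:29/6):101/16,(M:7/20,(Q:1/4,X:7/4):83/20):91/16):29/16,L:67/16):205/32,Y:205/32)
total length: 797/16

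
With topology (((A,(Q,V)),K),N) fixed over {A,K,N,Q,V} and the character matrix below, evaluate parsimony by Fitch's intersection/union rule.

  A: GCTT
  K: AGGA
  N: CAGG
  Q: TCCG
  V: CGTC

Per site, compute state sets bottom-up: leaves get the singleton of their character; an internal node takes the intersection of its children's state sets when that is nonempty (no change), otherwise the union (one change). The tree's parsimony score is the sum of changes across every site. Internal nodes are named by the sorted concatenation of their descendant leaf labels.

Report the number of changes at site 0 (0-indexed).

[col 0] QV: children Q:{T}, V:{C} ∪→ {C,T}; cost 1
[col 0] AQV: children A:{G}, QV:{C,T} ∪→ {C,G,T}; cost 1
[col 0] AKQV: children AQV:{C,G,T}, K:{A} ∪→ {A,C,G,T}; cost 1
[col 0] AKNQV: children AKQV:{A,C,G,T}, N:{C} ∩→ {C}; cost 0
[col 1] QV: children Q:{C}, V:{G} ∪→ {C,G}; cost 1
[col 1] AQV: children A:{C}, QV:{C,G} ∩→ {C}; cost 0
[col 1] AKQV: children AQV:{C}, K:{G} ∪→ {C,G}; cost 1
[col 1] AKNQV: children AKQV:{C,G}, N:{A} ∪→ {A,C,G}; cost 1
[col 2] QV: children Q:{C}, V:{T} ∪→ {C,T}; cost 1
[col 2] AQV: children A:{T}, QV:{C,T} ∩→ {T}; cost 0
[col 2] AKQV: children AQV:{T}, K:{G} ∪→ {G,T}; cost 1
[col 2] AKNQV: children AKQV:{G,T}, N:{G} ∩→ {G}; cost 0
[col 3] QV: children Q:{G}, V:{C} ∪→ {C,G}; cost 1
[col 3] AQV: children A:{T}, QV:{C,G} ∪→ {C,G,T}; cost 1
[col 3] AKQV: children AQV:{C,G,T}, K:{A} ∪→ {A,C,G,T}; cost 1
[col 3] AKNQV: children AKQV:{A,C,G,T}, N:{G} ∩→ {G}; cost 0
per-site changes: [3, 3, 2, 3]; total = 11

3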